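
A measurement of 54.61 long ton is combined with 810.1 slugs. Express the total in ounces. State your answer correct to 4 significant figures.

2.374 × 10^6 ounces

54.61 long ton = 1.95722 × 10^6 oz and 810.1 slug = 417027 oz.
1.95722 × 10^6 + 417027 ≈ 2.374 × 10^6 oz.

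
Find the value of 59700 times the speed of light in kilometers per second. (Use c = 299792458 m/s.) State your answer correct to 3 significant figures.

1 c = 299792 kilometers per second.
Then 59700 × 299792 ≈ 1.79e+10 km/s.

1.79e+10 km/s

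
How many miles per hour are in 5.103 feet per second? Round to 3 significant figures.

3.48 mph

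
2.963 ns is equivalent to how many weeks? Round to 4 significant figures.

1 ns = 1.65344 × 10^-15 weeks.
2.963 × 1.65344 × 10^-15 ≈ 4.899 × 10^-15 wk.

4.899 × 10^-15 weeks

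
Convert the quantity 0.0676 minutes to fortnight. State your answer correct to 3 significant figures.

1 min = 4.96032 × 10^-5 fortnights.
So 0.0676 × 4.96032 × 10^-5 ≈ 3.35 × 10^-6 fortnight.

3.35 × 10^-6 fortnight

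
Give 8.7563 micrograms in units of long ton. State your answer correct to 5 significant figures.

1 μg = 9.84207e-13 long ton.
So 8.7563 × 9.84207e-13 ≈ 8.6180e-12 long ton.

8.6180e-12 long ton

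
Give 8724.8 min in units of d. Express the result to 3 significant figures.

6.06 d

1 minute = 0.000694444 d.
Thus 8724.8 × 0.000694444 ≈ 6.06 d.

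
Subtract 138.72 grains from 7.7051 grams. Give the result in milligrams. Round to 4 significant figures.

-1284 mg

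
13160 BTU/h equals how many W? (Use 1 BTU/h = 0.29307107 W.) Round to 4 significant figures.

3857 watts

1 BTU/h = 0.293071 W.
Then 13160 × 0.293071 ≈ 3857 W.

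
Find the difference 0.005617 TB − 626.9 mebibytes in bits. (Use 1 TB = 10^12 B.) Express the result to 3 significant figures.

3.97 × 10^10 bits

0.005617 TB = 4.49360 × 10^10 bit and 626.9 MiB = 5.25882 × 10^9 bit.
4.49360 × 10^10 − 5.25882 × 10^9 ≈ 3.97 × 10^10 bit.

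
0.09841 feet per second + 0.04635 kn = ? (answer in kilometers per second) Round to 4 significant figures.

5.384e-5 kilometers per second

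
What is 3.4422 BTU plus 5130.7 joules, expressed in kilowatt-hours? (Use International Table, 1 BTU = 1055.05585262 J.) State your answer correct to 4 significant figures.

3.4422 BTU = 0.00100881 kWh and 5130.7 J = 0.00142519 kWh.
0.00100881 + 0.00142519 ≈ 0.002434 kWh.

0.002434 kilowatt-hours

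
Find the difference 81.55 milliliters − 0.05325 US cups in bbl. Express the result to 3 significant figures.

81.55 mL = 0.000512934 bbl and 0.05325 US cup = 7.92411 × 10^-5 bbl.
0.000512934 − 7.92411 × 10^-5 ≈ 0.000434 bbl.

0.000434 bbl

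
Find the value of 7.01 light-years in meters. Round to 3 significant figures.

6.63 × 10^16 m

1 ly = 9.46073 × 10^15 meters.
So 7.01 × 9.46073 × 10^15 ≈ 6.63 × 10^16 m.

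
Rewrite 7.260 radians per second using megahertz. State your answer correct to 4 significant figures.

1.155 × 10^-6 MHz

1 radian per second = 1.59155 × 10^-7 MHz.
Then 7.260 × 1.59155 × 10^-7 ≈ 1.155 × 10^-6 MHz.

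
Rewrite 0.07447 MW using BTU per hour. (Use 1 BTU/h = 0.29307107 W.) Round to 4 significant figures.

1 megawatt = 3.41214 × 10^6 BTU/h.
Then 0.07447 × 3.41214 × 10^6 ≈ 254100 BTU/h.

254100 BTU per hour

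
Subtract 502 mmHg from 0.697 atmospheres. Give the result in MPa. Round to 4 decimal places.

0.697 atm = 0.0706235 MPa and 502 mmHg = 0.0669278 MPa.
0.0706235 − 0.0669278 ≈ 0.0037 MPa.

0.0037 MPa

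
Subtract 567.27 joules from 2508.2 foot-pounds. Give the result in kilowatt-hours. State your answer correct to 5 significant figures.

2508.2 ft·lbf = 0.000944628 kWh and 567.27 J = 0.000157575 kWh.
0.000944628 − 0.000157575 ≈ 0.00078705 kWh.

0.00078705 kWh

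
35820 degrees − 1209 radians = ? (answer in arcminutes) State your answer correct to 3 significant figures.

-2.01 × 10^6 arcminutes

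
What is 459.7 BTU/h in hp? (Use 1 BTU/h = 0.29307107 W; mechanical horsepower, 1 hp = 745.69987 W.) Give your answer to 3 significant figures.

1 BTU per hour = 0.000393015 horsepower.
Thus 459.7 × 0.000393015 ≈ 0.181 hp.

0.181 hp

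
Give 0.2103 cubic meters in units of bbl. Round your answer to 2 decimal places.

1.32 oil barrels

1 m³ = 6.28981 bbl.
Then 0.2103 × 6.28981 ≈ 1.32 bbl.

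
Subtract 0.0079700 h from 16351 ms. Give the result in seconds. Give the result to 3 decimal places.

16351 ms = 16.3510 s and 0.0079700 h = 28.6920 s.
16.3510 − 28.6920 ≈ -12.341 s.

-12.341 s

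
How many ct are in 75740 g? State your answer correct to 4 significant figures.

378700 ct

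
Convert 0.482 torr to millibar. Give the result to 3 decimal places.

0.643 millibar

1 torr = 1.33322 mbar.
Thus 0.482 × 1.33322 ≈ 0.643 mbar.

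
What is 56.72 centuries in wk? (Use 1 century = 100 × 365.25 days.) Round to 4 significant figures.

296000 weeks

1 century = 5217.86 wk.
So 56.72 × 5217.86 ≈ 296000 wk.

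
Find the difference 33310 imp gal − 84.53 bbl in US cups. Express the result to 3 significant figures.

583000 US cups

33310 imp gal = 640058 US cup and 84.53 bbl = 56804.2 US cup.
640058 − 56804.2 ≈ 583000 US cup.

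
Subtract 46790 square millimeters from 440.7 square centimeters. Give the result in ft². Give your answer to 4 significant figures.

-0.02928 square feet

440.7 cm² = 0.474366 ft² and 46790 mm² = 0.503643 ft².
0.474366 − 0.503643 ≈ -0.02928 ft².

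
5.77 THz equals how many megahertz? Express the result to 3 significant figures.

5.77e+6 megahertz

1 terahertz = 1.00000e+6 MHz.
So 5.77 × 1.00000e+6 ≈ 5.77e+6 MHz.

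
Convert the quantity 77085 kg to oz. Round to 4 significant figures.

2.719e+6 oz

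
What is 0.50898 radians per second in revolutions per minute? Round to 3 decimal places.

4.860 revolutions per minute

1 radian per second = 9.54930 rpm.
0.50898 × 9.54930 ≈ 4.860 rpm.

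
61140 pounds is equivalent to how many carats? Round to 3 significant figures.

1 pound = 2267.96 ct.
Thus 61140 × 2267.96 ≈ 1.39 × 10^8 ct.

1.39 × 10^8 ct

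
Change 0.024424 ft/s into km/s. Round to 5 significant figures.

1 ft/s = 0.000304800 km/s.
So 0.024424 × 0.000304800 ≈ 7.4444e-6 km/s.

7.4444e-6 km/s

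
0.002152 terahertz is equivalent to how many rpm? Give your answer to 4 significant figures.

1.291e+11 rpm

1 THz = 6.00000e+13 rpm.
Then 0.002152 × 6.00000e+13 ≈ 1.291e+11 rpm.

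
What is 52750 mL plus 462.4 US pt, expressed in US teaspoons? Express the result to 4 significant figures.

55090 US tsp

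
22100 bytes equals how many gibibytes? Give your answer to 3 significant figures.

1 B = 9.31323e-10 GiB.
Then 22100 × 9.31323e-10 ≈ 2.06e-5 GiB.

2.06e-5 GiB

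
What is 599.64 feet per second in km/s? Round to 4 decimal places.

1 foot per second = 0.000304800 km/s.
Thus 599.64 × 0.000304800 ≈ 0.1828 km/s.

0.1828 kilometers per second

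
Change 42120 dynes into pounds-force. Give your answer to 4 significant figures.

1 dyn = 2.24809 × 10^-6 pounds-force.
Thus 42120 × 2.24809 × 10^-6 ≈ 0.09469 lbf.

0.09469 pounds-force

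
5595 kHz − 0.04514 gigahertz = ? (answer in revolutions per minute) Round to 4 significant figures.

5595 kHz = 3.35700 × 10^8 rpm and 0.04514 GHz = 2.70840 × 10^9 rpm.
3.35700 × 10^8 − 2.70840 × 10^9 ≈ -2.373 × 10^9 rpm.

-2.373 × 10^9 revolutions per minute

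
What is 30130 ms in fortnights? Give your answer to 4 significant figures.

2.491 × 10^-5 fortnights

1 millisecond = 8.26720 × 10^-10 fortnight.
Thus 30130 × 8.26720 × 10^-10 ≈ 2.491 × 10^-5 fortnight.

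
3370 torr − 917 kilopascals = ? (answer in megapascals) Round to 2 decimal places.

-0.47 MPa

3370 torr = 0.449296 MPa and 917 kPa = 0.917000 MPa.
0.449296 − 0.917000 ≈ -0.47 MPa.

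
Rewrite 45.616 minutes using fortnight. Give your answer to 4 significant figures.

0.002263 fortnight

1 minute = 4.96032e-5 fortnight.
So 45.616 × 4.96032e-5 ≈ 0.002263 fortnight.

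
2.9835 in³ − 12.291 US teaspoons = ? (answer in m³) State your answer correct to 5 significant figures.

2.9835 in³ = 4.88908e-5 m³ and 12.291 US tsp = 6.05814e-5 m³.
4.88908e-5 − 6.05814e-5 ≈ -1.1691e-5 m³.

-1.1691e-5 m³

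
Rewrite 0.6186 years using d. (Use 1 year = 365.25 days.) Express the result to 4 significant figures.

1 year = 365.250 days.
Then 0.6186 × 365.250 ≈ 225.9 d.

225.9 d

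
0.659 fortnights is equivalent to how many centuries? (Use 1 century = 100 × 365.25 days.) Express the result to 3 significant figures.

0.000253 century

1 fortnight = 0.000383299 centuries.
0.659 × 0.000383299 ≈ 0.000253 century.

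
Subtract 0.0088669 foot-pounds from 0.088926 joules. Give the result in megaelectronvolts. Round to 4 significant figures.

4.800e+11 MeV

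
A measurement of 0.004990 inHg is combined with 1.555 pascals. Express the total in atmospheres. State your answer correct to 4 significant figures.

0.004990 inHg = 0.000166771 atm and 1.555 Pa = 1.53467 × 10^-5 atm.
0.000166771 + 1.53467 × 10^-5 ≈ 0.0001821 atm.

0.0001821 atmospheres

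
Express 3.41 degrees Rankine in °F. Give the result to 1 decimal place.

-456.3 degrees Fahrenheit

°R = °F + 459.67.
Applying the formula gives -456.3 °F.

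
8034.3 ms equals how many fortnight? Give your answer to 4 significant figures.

6.642e-6 fortnight

1 ms = 8.26720e-10 fortnight.
8034.3 × 8.26720e-10 ≈ 6.642e-6 fortnight.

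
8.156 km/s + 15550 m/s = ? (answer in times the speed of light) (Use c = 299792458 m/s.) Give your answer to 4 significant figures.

7.907 × 10^-5 times the speed of light

8.156 km/s = 2.72055 × 10^-5 c and 15550 m/s = 5.18692 × 10^-5 c.
2.72055 × 10^-5 + 5.18692 × 10^-5 ≈ 7.907 × 10^-5 c.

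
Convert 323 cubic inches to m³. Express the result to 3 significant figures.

1 in³ = 1.63871 × 10^-5 cubic meters.
Then 323 × 1.63871 × 10^-5 ≈ 0.00529 m³.

0.00529 m³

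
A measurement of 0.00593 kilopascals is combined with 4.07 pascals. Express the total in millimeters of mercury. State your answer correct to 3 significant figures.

0.00593 kPa = 0.0444787 mmHg and 4.07 Pa = 0.0305275 mmHg.
0.0444787 + 0.0305275 ≈ 0.0750 mmHg.

0.0750 mmHg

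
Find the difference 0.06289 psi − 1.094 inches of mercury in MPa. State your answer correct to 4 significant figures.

-0.003271 megapascals

0.06289 psi = 0.000433611 MPa and 1.094 inHg = 0.00370471 MPa.
0.000433611 − 0.00370471 ≈ -0.003271 MPa.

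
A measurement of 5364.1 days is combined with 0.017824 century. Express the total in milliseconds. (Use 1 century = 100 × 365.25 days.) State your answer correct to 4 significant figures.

5.197 × 10^11 milliseconds

5364.1 d = 4.63458 × 10^11 ms and 0.017824 century = 5.62483 × 10^10 ms.
4.63458 × 10^11 + 5.62483 × 10^10 ≈ 5.197 × 10^11 ms.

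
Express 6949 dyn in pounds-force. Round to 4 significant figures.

1 dyn = 2.24809e-6 pounds-force.
6949 × 2.24809e-6 ≈ 0.01562 lbf.

0.01562 lbf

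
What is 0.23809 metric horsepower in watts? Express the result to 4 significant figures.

175.1 W

1 metric horsepower = 735.499 W.
Thus 0.23809 × 735.499 ≈ 175.1 W.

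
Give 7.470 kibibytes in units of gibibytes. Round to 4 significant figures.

7.124 × 10^-6 gibibytes

1 KiB = 9.53674 × 10^-7 GiB.
Thus 7.470 × 9.53674 × 10^-7 ≈ 7.124 × 10^-6 GiB.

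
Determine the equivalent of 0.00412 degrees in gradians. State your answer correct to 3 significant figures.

0.00458 gradians

1 degree = 1.11111 grad.
Then 0.00412 × 1.11111 ≈ 0.00458 grad.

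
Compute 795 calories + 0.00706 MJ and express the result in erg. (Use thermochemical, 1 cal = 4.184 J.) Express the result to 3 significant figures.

1.04e+11 erg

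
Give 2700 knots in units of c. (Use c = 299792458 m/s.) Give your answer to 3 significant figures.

1 kn = 1.71600 × 10^-9 c.
So 2700 × 1.71600 × 10^-9 ≈ 4.63 × 10^-6 c.

4.63 × 10^-6 c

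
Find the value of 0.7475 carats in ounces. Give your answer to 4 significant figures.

1 ct = 0.00705479 ounces.
Thus 0.7475 × 0.00705479 ≈ 0.005273 oz.

0.005273 oz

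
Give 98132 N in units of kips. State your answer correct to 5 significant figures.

1 N = 0.000224809 kip.
So 98132 × 0.000224809 ≈ 22.061 kip.

22.061 kips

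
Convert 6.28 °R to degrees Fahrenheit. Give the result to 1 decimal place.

-453.4 °F

°R = °F + 459.67.
Applying the formula gives -453.4 °F.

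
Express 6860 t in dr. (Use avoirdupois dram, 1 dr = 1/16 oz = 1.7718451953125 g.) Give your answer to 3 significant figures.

1 t = 564383 drams.
Then 6860 × 564383 ≈ 3.87 × 10^9 dr.

3.87 × 10^9 dr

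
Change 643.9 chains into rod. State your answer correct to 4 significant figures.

1 chain = 4.00000 rod.
Thus 643.9 × 4.00000 ≈ 2576 rod.

2576 rod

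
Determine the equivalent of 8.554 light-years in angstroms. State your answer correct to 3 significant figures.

8.09 × 10^26 angstroms

1 light-year = 9.46073 × 10^25 Å.
Thus 8.554 × 9.46073 × 10^25 ≈ 8.09 × 10^26 Å.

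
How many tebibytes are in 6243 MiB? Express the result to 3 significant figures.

1 MiB = 9.53674 × 10^-7 tebibytes.
Then 6243 × 9.53674 × 10^-7 ≈ 0.00595 TiB.

0.00595 tebibytes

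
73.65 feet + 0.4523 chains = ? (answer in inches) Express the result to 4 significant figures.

1242 in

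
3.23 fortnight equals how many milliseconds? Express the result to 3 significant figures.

3.91e+9 milliseconds

1 fortnight = 1.20960e+9 milliseconds.
So 3.23 × 1.20960e+9 ≈ 3.91e+9 ms.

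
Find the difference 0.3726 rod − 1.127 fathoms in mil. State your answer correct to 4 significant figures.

-7369 mils

0.3726 rod = 73774.8 mil and 1.127 fathom = 81144.0 mil.
73774.8 − 81144.0 ≈ -7369 mil.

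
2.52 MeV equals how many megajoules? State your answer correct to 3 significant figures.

4.04 × 10^-19 MJ

1 MeV = 1.60218 × 10^-19 megajoules.
So 2.52 × 1.60218 × 10^-19 ≈ 4.04 × 10^-19 MJ.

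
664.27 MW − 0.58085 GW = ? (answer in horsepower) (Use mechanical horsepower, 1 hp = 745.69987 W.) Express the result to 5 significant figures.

111870 hp

664.27 MW = 890801 hp and 0.58085 GW = 778933 hp.
890801 − 778933 ≈ 111870 hp.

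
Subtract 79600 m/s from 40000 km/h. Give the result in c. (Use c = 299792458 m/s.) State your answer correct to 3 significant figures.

-0.000228 times the speed of light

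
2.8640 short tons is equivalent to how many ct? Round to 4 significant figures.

1 short ton = 4.53592e+6 carats.
Thus 2.8640 × 4.53592e+6 ≈ 1.299e+7 ct.

1.299e+7 carats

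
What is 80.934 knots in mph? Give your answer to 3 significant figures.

93.1 miles per hour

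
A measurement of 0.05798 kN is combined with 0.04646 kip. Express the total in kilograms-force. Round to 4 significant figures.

0.05798 kN = 5.91231 kgf and 0.04646 kip = 21.0739 kgf.
5.91231 + 21.0739 ≈ 26.99 kgf.

26.99 kilograms-force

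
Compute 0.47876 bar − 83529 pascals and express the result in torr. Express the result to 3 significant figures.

-267 torr

0.47876 bar = 359.100 torr and 83529 Pa = 626.519 torr.
359.100 − 626.519 ≈ -267 torr.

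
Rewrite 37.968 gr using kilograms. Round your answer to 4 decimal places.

1 grain = 6.47989e-5 kg.
Then 37.968 × 6.47989e-5 ≈ 0.0025 kg.

0.0025 kg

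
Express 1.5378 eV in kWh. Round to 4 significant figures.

6.844 × 10^-26 kWh

1 electronvolt = 4.45049 × 10^-26 kWh.
Then 1.5378 × 4.45049 × 10^-26 ≈ 6.844 × 10^-26 kWh.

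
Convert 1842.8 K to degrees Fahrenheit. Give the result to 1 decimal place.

K = (°F + 459.67) × 5/9.
Applying the formula gives 2857.4 °F.

2857.4 degrees Fahrenheit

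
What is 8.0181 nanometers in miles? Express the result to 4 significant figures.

1 nanometer = 6.21371 × 10^-13 mi.
Thus 8.0181 × 6.21371 × 10^-13 ≈ 4.982 × 10^-12 mi.

4.982 × 10^-12 miles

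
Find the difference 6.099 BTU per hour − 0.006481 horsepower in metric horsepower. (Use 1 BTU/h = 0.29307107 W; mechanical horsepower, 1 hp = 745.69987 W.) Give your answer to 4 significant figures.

-0.004141 metric horsepower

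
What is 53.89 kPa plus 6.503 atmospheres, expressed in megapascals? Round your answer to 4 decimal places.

53.89 kPa = 0.0538900 MPa and 6.503 atm = 0.658916 MPa.
0.0538900 + 0.658916 ≈ 0.7128 MPa.

0.7128 megapascals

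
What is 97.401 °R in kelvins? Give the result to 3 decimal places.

°R = K × 9/5.
Applying the formula gives 54.112 K.

54.112 K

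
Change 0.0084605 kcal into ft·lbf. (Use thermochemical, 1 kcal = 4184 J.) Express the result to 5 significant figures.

1 kcal = 3085.96 foot-pounds.
So 0.0084605 × 3085.96 ≈ 26.109 ft·lbf.

26.109 foot-pounds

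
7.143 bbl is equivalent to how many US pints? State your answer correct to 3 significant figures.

1 bbl = 336.000 US pt.
Thus 7.143 × 336.000 ≈ 2400 US pt.

2400 US pints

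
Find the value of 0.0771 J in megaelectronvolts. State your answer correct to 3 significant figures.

4.81 × 10^11 MeV

1 J = 6.24151 × 10^12 MeV.
Then 0.0771 × 6.24151 × 10^12 ≈ 4.81 × 10^11 MeV.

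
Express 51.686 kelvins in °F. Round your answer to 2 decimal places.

K = (°F + 459.67) × 5/9.
Applying the formula gives -366.64 °F.

-366.64 °F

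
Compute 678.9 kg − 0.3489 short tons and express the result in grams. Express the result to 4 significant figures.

362400 g

678.9 kg = 678900 g and 0.3489 short ton = 316517 g.
678900 − 316517 ≈ 362400 g.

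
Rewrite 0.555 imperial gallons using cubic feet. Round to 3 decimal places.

0.089 ft³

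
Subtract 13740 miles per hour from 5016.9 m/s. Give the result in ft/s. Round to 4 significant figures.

-3692 ft/s

5016.9 m/s = 16459.6 ft/s and 13740 mph = 20152.0 ft/s.
16459.6 − 20152.0 ≈ -3692 ft/s.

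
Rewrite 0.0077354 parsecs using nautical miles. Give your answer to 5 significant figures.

1 pc = 1.66613 × 10^13 nmi.
So 0.0077354 × 1.66613 × 10^13 ≈ 1.2888 × 10^11 nmi.

1.2888 × 10^11 nautical miles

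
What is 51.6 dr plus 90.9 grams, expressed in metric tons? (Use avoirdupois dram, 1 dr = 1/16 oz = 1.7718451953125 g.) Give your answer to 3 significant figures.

0.000182 t

51.6 dr = 9.14272e-5 t and 90.9 g = 9.09000e-5 t.
9.14272e-5 + 9.09000e-5 ≈ 0.000182 t.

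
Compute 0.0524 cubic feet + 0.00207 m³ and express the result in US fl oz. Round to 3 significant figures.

120 US fl oz

0.0524 ft³ = 50.1733 US fl oz and 0.00207 m³ = 69.9950 US fl oz.
50.1733 + 69.9950 ≈ 120 US fl oz.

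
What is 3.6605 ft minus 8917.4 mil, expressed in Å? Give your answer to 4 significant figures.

3.6605 ft = 1.11572 × 10^10 Å and 8917.4 mil = 2.26502 × 10^9 Å.
1.11572 × 10^10 − 2.26502 × 10^9 ≈ 8.892 × 10^9 Å.

8.892 × 10^9 angstroms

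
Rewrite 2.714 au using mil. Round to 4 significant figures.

1.598 × 10^16 mil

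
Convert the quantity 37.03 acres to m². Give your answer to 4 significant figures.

1 acre = 4046.86 square meters.
Thus 37.03 × 4046.86 ≈ 149900 m².

149900 square meters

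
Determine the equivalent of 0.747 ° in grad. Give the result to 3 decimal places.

0.830 grad

1 ° = 1.11111 grad.
0.747 × 1.11111 ≈ 0.830 grad.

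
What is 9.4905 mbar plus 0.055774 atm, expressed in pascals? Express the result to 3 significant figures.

6600 pascals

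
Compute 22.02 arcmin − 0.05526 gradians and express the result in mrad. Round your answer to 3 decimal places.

5.537 mrad

22.02 arcmin = 6.40536 mrad and 0.05526 grad = 0.868022 mrad.
6.40536 − 0.868022 ≈ 5.537 mrad.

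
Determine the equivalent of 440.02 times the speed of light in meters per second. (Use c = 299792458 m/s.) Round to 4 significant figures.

1 c = 2.99792 × 10^8 meters per second.
Then 440.02 × 2.99792 × 10^8 ≈ 1.319 × 10^11 m/s.

1.319 × 10^11 meters per second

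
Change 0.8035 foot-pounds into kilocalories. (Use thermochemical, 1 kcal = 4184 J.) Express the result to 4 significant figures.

1 foot-pound = 0.000324048 kilocalories.
So 0.8035 × 0.000324048 ≈ 0.0002604 kcal.

0.0002604 kcal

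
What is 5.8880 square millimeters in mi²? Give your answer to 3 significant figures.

1 square millimeter = 3.86102 × 10^-13 mi².
Thus 5.8880 × 3.86102 × 10^-13 ≈ 2.27 × 10^-12 mi².

2.27 × 10^-12 mi²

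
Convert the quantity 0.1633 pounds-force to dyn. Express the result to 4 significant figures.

72640 dyn

1 lbf = 444822 dyn.
So 0.1633 × 444822 ≈ 72640 dyn.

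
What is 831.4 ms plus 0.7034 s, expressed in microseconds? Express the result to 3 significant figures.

1.53 × 10^6 microseconds

831.4 ms = 831400 μs and 0.7034 s = 703400 μs.
831400 + 703400 ≈ 1.53 × 10^6 μs.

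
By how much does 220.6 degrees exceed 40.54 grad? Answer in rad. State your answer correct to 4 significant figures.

220.6 ° = 3.85020 rad and 40.54 grad = 0.636801 rad.
3.85020 − 0.636801 ≈ 3.213 rad.

3.213 rad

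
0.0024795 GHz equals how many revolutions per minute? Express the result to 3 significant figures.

1.49 × 10^8 rpm

1 gigahertz = 6.00000 × 10^10 rpm.
0.0024795 × 6.00000 × 10^10 ≈ 1.49 × 10^8 rpm.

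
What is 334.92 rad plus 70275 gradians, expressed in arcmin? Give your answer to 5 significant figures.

334.92 rad = 1.15137 × 10^6 arcmin and 70275 grad = 3.79485 × 10^6 arcmin.
1.15137 × 10^6 + 3.79485 × 10^6 ≈ 4.9462 × 10^6 arcmin.

4.9462 × 10^6 arcminutes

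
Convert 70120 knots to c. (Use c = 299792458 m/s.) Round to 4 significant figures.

1 knot = 1.71600 × 10^-9 times the speed of light.
Thus 70120 × 1.71600 × 10^-9 ≈ 0.0001203 c.

0.0001203 c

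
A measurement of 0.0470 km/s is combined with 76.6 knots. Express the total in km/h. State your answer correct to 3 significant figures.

311 kilometers per hour

0.0470 km/s = 169.200 km/h and 76.6 kn = 141.863 km/h.
169.200 + 141.863 ≈ 311 km/h.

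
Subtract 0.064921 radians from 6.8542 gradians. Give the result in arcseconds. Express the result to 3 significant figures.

6.8542 grad = 22207.6 arcsec and 0.064921 rad = 13390.9 arcsec.
22207.6 − 13390.9 ≈ 8820 arcsec.

8820 arcseconds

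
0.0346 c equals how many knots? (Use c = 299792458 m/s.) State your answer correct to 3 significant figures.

1 c = 5.82750 × 10^8 knots.
Then 0.0346 × 5.82750 × 10^8 ≈ 2.02 × 10^7 kn.

2.02 × 10^7 kn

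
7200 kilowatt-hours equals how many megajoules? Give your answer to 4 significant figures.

1 kWh = 3.60000 MJ.
Then 7200 × 3.60000 ≈ 25920 MJ.

25920 MJ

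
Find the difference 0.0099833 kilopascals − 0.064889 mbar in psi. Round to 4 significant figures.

0.0005068 psi

0.0099833 kPa = 0.00144796 psi and 0.064889 mbar = 0.000941135 psi.
0.00144796 − 0.000941135 ≈ 0.0005068 psi.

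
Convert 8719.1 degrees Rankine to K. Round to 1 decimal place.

°R = K × 9/5.
Applying the formula gives 4843.9 K.

4843.9 K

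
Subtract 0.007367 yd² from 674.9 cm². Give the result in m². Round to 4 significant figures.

0.06133 m²

674.9 cm² = 0.0674900 m² and 0.007367 yd² = 0.00615975 m².
0.0674900 − 0.00615975 ≈ 0.06133 m².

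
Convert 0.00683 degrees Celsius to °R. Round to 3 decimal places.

491.682 °R

°R = (°C + 273.15) × 9/5.
Applying the formula gives 491.682 °R.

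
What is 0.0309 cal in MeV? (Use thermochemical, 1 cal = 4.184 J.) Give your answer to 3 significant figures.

8.07 × 10^11 MeV

1 cal = 2.61145 × 10^13 megaelectronvolts.
So 0.0309 × 2.61145 × 10^13 ≈ 8.07 × 10^11 MeV.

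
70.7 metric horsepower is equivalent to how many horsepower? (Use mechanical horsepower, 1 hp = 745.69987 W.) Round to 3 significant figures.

69.7 hp

1 metric horsepower = 0.986320 hp.
So 70.7 × 0.986320 ≈ 69.7 hp.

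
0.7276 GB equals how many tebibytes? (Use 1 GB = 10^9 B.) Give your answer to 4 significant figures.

1 gigabyte = 0.000909495 tebibytes.
So 0.7276 × 0.000909495 ≈ 0.0006617 TiB.

0.0006617 TiB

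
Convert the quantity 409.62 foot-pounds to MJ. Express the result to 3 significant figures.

1 foot-pound = 1.35582e-6 MJ.
Thus 409.62 × 1.35582e-6 ≈ 0.000555 MJ.

0.000555 megajoules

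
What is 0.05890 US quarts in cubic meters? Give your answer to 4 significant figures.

5.574e-5 m³

1 US qt = 0.000946353 m³.
Then 0.05890 × 0.000946353 ≈ 5.574e-5 m³.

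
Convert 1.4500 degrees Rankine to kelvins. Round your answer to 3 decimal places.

0.806 kelvins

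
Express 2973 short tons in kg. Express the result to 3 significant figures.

1 short ton = 907.185 kg.
So 2973 × 907.185 ≈ 2.70 × 10^6 kg.

2.70 × 10^6 kilograms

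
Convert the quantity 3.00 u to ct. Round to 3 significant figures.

1 u = 8.30270e-24 ct.
Thus 3.00 × 8.30270e-24 ≈ 2.49e-23 ct.

2.49e-23 carats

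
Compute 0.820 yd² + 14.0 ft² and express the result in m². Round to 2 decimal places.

0.820 yd² = 0.685624 m² and 14.0 ft² = 1.30064 m².
0.685624 + 1.30064 ≈ 1.99 m².

1.99 m²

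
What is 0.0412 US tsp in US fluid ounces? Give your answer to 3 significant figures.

0.00687 US fl oz

1 US tsp = 0.166667 US fl oz.
Thus 0.0412 × 0.166667 ≈ 0.00687 US fl oz.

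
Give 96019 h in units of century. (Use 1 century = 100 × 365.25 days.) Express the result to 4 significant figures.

1 hour = 1.14077e-6 centuries.
96019 × 1.14077e-6 ≈ 0.1095 century.

0.1095 century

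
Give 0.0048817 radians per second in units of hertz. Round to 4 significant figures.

0.0007769 Hz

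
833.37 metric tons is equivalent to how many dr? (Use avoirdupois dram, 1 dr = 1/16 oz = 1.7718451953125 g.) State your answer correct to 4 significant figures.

4.703e+8 drams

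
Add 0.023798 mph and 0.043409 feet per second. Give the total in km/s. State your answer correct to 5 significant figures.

0.023798 mph = 1.06387e-5 km/s and 0.043409 ft/s = 1.32311e-5 km/s.
1.06387e-5 + 1.32311e-5 ≈ 2.3870e-5 km/s.

2.3870e-5 km/s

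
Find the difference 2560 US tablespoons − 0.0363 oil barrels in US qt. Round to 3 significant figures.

33.9 US qt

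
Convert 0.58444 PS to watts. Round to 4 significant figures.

1 metric horsepower = 735.499 W.
So 0.58444 × 735.499 ≈ 429.9 W.

429.9 W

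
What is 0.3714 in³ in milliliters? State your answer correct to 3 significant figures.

6.09 mL

1 in³ = 16.3871 mL.
So 0.3714 × 16.3871 ≈ 6.09 mL.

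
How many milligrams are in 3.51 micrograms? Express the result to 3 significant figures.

0.00351 mg

1 microgram = 0.00100000 mg.
Then 3.51 × 0.00100000 ≈ 0.00351 mg.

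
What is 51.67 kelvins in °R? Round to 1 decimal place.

°R = K × 9/5.
Applying the formula gives 93.0 °R.

93.0 °R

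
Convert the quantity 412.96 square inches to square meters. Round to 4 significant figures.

0.2664 m²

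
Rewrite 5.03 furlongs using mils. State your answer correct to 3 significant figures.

3.98e+7 mil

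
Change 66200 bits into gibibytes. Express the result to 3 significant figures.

7.71 × 10^-6 GiB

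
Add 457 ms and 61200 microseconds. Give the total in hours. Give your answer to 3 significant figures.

457 ms = 0.000126944 h and 61200 μs = 1.70000 × 10^-5 h.
0.000126944 + 1.70000 × 10^-5 ≈ 0.000144 h.

0.000144 hours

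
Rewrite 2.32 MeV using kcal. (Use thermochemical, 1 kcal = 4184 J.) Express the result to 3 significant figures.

8.88 × 10^-17 kilocalories

1 megaelectronvolt = 3.82929 × 10^-17 kcal.
Then 2.32 × 3.82929 × 10^-17 ≈ 8.88 × 10^-17 kcal.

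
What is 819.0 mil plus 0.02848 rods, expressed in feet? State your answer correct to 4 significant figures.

819.0 mil = 0.0682500 ft and 0.02848 rod = 0.469920 ft.
0.0682500 + 0.469920 ≈ 0.5382 ft.

0.5382 feet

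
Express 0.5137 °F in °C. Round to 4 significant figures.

-17.49 degrees Celsius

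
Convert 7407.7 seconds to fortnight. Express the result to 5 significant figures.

0.0061241 fortnights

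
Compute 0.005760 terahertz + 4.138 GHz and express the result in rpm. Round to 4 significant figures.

0.005760 THz = 3.45600 × 10^11 rpm and 4.138 GHz = 2.48280 × 10^11 rpm.
3.45600 × 10^11 + 2.48280 × 10^11 ≈ 5.939 × 10^11 rpm.

5.939 × 10^11 rpm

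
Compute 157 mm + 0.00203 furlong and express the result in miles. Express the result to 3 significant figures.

0.000351 mi

157 mm = 9.75553e-5 mi and 0.00203 furlong = 0.000253750 mi.
9.75553e-5 + 0.000253750 ≈ 0.000351 mi.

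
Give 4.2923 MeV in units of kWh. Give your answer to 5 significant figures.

1.9103 × 10^-19 kWh

1 megaelectronvolt = 4.45049 × 10^-20 kilowatt-hours.
Thus 4.2923 × 4.45049 × 10^-20 ≈ 1.9103 × 10^-19 kWh.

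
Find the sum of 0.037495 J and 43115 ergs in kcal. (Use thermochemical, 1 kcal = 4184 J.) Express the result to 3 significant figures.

9.99 × 10^-6 kcal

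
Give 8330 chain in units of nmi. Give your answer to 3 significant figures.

90.5 nmi

1 chain = 0.0108622 nautical miles.
So 8330 × 0.0108622 ≈ 90.5 nmi.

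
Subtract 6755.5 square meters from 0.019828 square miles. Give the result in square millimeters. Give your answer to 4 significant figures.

0.019828 mi² = 5.13543 × 10^10 mm² and 6755.5 m² = 6.75550 × 10^9 mm².
5.13543 × 10^10 − 6.75550 × 10^9 ≈ 4.460 × 10^10 mm².

4.460 × 10^10 square millimeters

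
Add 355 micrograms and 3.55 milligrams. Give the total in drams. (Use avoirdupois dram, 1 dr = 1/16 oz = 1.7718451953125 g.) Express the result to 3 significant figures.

355 μg = 0.000200356 dr and 3.55 mg = 0.00200356 dr.
0.000200356 + 0.00200356 ≈ 0.00220 dr.

0.00220 drams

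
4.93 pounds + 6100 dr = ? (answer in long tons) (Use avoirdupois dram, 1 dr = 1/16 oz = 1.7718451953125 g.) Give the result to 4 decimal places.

4.93 lb = 0.00220089 long ton and 6100 dr = 0.0106376 long ton.
0.00220089 + 0.0106376 ≈ 0.0128 long ton.

0.0128 long ton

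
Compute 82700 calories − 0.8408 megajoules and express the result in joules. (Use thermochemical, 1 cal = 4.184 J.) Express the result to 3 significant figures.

82700 cal = 346017 J and 0.8408 MJ = 840800 J.
346017 − 840800 ≈ -495000 J.

-495000 J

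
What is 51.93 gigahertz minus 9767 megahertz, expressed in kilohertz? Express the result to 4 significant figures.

4.216e+7 kHz

51.93 GHz = 5.19300e+7 kHz and 9767 MHz = 9.76700e+6 kHz.
5.19300e+7 − 9.76700e+6 ≈ 4.216e+7 kHz.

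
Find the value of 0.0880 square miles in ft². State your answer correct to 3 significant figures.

1 mi² = 2.78784e+7 square feet.
Thus 0.0880 × 2.78784e+7 ≈ 2.45e+6 ft².

2.45e+6 ft²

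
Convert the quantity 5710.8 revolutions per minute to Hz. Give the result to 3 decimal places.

95.180 Hz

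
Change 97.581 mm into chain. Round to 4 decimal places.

0.0049 chain

1 mm = 4.97097 × 10^-5 chains.
Thus 97.581 × 4.97097 × 10^-5 ≈ 0.0049 chain.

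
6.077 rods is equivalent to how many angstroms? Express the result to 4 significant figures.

3.056 × 10^11 Å

1 rod = 5.02920 × 10^10 Å.
So 6.077 × 5.02920 × 10^10 ≈ 3.056 × 10^11 Å.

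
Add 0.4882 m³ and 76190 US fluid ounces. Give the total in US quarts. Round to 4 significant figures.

2897 US qt

0.4882 m³ = 515.875 US qt and 76190 US fl oz = 2380.94 US qt.
515.875 + 2380.94 ≈ 2897 US qt.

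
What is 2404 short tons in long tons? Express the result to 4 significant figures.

1 short ton = 0.892857 long ton.
Thus 2404 × 0.892857 ≈ 2146 long ton.

2146 long ton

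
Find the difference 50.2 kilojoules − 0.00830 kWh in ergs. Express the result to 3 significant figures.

50.2 kJ = 5.02000e+11 erg and 0.00830 kWh = 2.98800e+11 erg.
5.02000e+11 − 2.98800e+11 ≈ 2.03e+11 erg.

2.03e+11 ergs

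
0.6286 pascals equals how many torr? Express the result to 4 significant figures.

1 pascal = 0.00750062 torr.
0.6286 × 0.00750062 ≈ 0.004715 torr.

0.004715 torr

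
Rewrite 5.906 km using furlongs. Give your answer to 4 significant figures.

1 km = 4.97097 furlong.
Then 5.906 × 4.97097 ≈ 29.36 furlong.

29.36 furlongs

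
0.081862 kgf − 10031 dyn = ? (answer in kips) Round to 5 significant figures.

0.00015792 kip

0.081862 kgf = 0.000180475 kip and 10031 dyn = 2.25506 × 10^-5 kip.
0.000180475 − 2.25506 × 10^-5 ≈ 0.00015792 kip.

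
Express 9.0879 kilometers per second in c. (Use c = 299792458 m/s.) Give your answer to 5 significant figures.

1 km/s = 3.33564 × 10^-6 c.
Thus 9.0879 × 3.33564 × 10^-6 ≈ 3.0314 × 10^-5 c.

3.0314 × 10^-5 times the speed of light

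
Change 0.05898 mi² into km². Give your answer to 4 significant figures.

0.1528 km²

1 mi² = 2.58999 square kilometers.
Thus 0.05898 × 2.58999 ≈ 0.1528 km².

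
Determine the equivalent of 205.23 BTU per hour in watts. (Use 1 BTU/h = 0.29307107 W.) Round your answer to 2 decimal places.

1 BTU per hour = 0.293071 watts.
Then 205.23 × 0.293071 ≈ 60.15 W.

60.15 W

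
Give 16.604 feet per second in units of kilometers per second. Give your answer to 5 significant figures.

1 ft/s = 0.000304800 kilometers per second.
16.604 × 0.000304800 ≈ 0.0050609 km/s.

0.0050609 km/s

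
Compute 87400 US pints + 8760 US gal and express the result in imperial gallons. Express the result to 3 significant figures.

16400 imp gal

87400 US pt = 9096.97 imp gal and 8760 US gal = 7294.23 imp gal.
9096.97 + 7294.23 ≈ 16400 imp gal.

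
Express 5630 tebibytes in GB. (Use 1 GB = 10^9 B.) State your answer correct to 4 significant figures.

6.190e+6 GB

1 tebibyte = 1099.51 gigabytes.
So 5630 × 1099.51 ≈ 6.190e+6 GB.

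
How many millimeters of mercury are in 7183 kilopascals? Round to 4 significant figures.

1 kPa = 7.50062 millimeters of mercury.
Then 7183 × 7.50062 ≈ 53880 mmHg.

53880 mmHg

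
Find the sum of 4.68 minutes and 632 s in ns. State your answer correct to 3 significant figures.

9.13e+11 ns

4.68 min = 2.80800e+11 ns and 632 s = 6.32000e+11 ns.
2.80800e+11 + 6.32000e+11 ≈ 9.13e+11 ns.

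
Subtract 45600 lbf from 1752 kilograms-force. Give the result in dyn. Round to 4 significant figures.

-1.857 × 10^10 dynes

1752 kgf = 1.71813 × 10^9 dyn and 45600 lbf = 2.02839 × 10^10 dyn.
1.71813 × 10^9 − 2.02839 × 10^10 ≈ -1.857 × 10^10 dyn.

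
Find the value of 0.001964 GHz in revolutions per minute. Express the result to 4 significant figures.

1 gigahertz = 6.00000 × 10^10 rpm.
0.001964 × 6.00000 × 10^10 ≈ 1.178 × 10^8 rpm.

1.178 × 10^8 revolutions per minute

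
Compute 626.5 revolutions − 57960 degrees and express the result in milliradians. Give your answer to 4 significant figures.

2.925 × 10^6 milliradians

626.5 rev = 3.93642 × 10^6 mrad and 57960 ° = 1.01159 × 10^6 mrad.
3.93642 × 10^6 − 1.01159 × 10^6 ≈ 2.925 × 10^6 mrad.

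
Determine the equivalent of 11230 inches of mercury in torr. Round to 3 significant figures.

1 inch of mercury = 25.4000 torr.
So 11230 × 25.4000 ≈ 285000 torr.

285000 torr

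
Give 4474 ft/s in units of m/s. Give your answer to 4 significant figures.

1364 m/s

1 ft/s = 0.304800 meters per second.
So 4474 × 0.304800 ≈ 1364 m/s.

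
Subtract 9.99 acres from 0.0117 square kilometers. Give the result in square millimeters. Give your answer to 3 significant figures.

-2.87 × 10^10 mm²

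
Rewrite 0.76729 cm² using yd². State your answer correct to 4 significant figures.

1 cm² = 0.000119599 yd².
0.76729 × 0.000119599 ≈ 9.177 × 10^-5 yd².

9.177 × 10^-5 yd²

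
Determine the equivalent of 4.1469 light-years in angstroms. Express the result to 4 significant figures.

3.923e+26 angstroms

1 ly = 9.46073e+25 Å.
Thus 4.1469 × 9.46073e+25 ≈ 3.923e+26 Å.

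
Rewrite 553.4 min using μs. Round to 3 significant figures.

1 minute = 6.00000 × 10^7 μs.
553.4 × 6.00000 × 10^7 ≈ 3.32 × 10^10 μs.

3.32 × 10^10 microseconds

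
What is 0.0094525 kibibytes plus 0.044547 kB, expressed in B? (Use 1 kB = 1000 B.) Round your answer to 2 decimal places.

54.23 B

0.0094525 KiB = 9.67936 B and 0.044547 kB = 44.5470 B.
9.67936 + 44.5470 ≈ 54.23 B.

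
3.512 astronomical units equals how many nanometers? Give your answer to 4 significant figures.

5.254e+20 nm

1 astronomical unit = 1.49598e+20 nanometers.
So 3.512 × 1.49598e+20 ≈ 5.254e+20 nm.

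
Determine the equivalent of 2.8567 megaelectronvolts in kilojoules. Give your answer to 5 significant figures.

1 megaelectronvolt = 1.60218 × 10^-16 kilojoules.
2.8567 × 1.60218 × 10^-16 ≈ 4.5769 × 10^-16 kJ.

4.5769 × 10^-16 kJ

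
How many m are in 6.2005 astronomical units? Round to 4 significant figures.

9.276e+11 m

1 au = 1.49598e+11 m.
6.2005 × 1.49598e+11 ≈ 9.276e+11 m.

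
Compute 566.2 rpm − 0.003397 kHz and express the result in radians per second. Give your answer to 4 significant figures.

566.2 rpm = 59.2923 rad/s and 0.003397 kHz = 21.3440 rad/s.
59.2923 − 21.3440 ≈ 37.95 rad/s.

37.95 radians per second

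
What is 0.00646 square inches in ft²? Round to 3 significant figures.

1 square inch = 0.00694444 square feet.
So 0.00646 × 0.00694444 ≈ 4.49e-5 ft².

4.49e-5 square feet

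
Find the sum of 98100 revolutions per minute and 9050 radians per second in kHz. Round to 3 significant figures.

3.08 kHz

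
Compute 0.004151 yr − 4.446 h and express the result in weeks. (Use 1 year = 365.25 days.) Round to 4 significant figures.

0.004151 yr = 0.216593 wk and 4.446 h = 0.0264643 wk.
0.216593 − 0.0264643 ≈ 0.1901 wk.

0.1901 wk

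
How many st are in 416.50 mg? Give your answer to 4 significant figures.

6.559 × 10^-5 stone

1 mg = 1.57473 × 10^-7 stone.
416.50 × 1.57473 × 10^-7 ≈ 6.559 × 10^-5 st.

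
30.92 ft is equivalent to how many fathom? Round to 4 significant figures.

1 foot = 0.166667 fathom.
30.92 × 0.166667 ≈ 5.153 fathom.

5.153 fathom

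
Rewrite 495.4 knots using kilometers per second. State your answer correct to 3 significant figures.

0.255 km/s

1 kn = 0.000514444 km/s.
Then 495.4 × 0.000514444 ≈ 0.255 km/s.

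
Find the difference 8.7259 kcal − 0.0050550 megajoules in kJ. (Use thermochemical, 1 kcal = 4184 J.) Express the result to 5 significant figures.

31.454 kilojoules

8.7259 kcal = 36.5092 kJ and 0.0050550 MJ = 5.05500 kJ.
36.5092 − 5.05500 ≈ 31.454 kJ.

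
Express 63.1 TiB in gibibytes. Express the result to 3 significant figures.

64600 GiB

1 TiB = 1024.00 gibibytes.
So 63.1 × 1024.00 ≈ 64600 GiB.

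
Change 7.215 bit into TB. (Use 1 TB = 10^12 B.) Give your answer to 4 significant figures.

1 bit = 1.25000 × 10^-13 TB.
So 7.215 × 1.25000 × 10^-13 ≈ 9.019 × 10^-13 TB.

9.019 × 10^-13 TB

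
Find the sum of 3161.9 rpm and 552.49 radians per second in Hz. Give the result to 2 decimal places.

140.63 hertz

3161.9 rpm = 52.6983 Hz and 552.49 rad/s = 87.9315 Hz.
52.6983 + 87.9315 ≈ 140.63 Hz.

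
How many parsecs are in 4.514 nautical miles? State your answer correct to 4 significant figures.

1 nmi = 6.00192e-14 parsecs.
So 4.514 × 6.00192e-14 ≈ 2.709e-13 pc.

2.709e-13 pc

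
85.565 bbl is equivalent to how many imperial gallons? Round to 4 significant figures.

2992 imp gal

1 oil barrel = 34.9723 imperial gallons.
So 85.565 × 34.9723 ≈ 2992 imp gal.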